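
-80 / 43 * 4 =-320 / 43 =-7.44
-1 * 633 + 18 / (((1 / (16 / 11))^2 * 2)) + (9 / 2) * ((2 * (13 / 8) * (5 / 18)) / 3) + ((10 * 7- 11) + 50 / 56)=-22471045 / 40656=-552.71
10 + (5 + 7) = 22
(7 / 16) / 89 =7 / 1424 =0.00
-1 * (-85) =85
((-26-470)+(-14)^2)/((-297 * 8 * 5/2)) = 5/99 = 0.05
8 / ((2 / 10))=40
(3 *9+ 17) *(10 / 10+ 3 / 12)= 55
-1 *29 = -29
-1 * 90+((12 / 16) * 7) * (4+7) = -32.25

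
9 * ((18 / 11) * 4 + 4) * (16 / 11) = 16704 / 121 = 138.05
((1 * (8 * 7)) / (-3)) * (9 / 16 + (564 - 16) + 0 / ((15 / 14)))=-61439 / 6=-10239.83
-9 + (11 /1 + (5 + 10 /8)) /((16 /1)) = -507 /64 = -7.92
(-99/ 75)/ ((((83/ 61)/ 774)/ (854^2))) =-547623877.39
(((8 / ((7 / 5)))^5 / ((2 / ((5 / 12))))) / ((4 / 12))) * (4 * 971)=248576000000 / 16807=14790027.96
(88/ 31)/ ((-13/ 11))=-968/ 403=-2.40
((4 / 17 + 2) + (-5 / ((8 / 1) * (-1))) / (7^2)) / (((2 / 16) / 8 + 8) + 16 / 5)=0.20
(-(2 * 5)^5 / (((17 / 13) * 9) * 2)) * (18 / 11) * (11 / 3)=-25490.20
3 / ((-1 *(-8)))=3 / 8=0.38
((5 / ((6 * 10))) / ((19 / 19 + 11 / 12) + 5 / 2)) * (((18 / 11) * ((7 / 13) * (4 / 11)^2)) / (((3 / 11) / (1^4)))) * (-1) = -672 / 83369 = -0.01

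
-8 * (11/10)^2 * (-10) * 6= 2904/5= 580.80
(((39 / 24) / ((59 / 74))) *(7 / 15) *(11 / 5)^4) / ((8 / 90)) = 147888741 / 590000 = 250.66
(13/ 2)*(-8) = -52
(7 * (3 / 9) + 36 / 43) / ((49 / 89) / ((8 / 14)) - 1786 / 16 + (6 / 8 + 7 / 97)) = -28247176 / 978586905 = -0.03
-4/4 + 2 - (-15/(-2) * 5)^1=-73/2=-36.50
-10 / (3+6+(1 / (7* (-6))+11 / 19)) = -1596 / 1525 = -1.05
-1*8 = -8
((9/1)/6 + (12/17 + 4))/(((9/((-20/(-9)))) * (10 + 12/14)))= 7385/52326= 0.14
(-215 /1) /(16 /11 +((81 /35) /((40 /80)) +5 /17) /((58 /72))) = -1407175 /49516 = -28.42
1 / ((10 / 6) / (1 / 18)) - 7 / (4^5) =407 / 15360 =0.03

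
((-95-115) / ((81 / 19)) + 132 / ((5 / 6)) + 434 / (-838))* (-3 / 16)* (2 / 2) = -6144251 / 301680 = -20.37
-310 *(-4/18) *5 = 3100/9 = 344.44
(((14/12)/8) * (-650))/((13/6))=-175/4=-43.75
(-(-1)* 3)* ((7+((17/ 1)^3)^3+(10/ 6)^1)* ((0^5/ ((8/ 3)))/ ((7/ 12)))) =0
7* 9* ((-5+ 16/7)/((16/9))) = -1539/16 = -96.19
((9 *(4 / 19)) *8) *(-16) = -4608 / 19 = -242.53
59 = 59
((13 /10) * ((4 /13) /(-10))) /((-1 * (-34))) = -1 /850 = -0.00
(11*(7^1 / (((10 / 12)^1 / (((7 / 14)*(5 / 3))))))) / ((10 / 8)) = 308 / 5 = 61.60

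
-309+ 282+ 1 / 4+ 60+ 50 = 333 / 4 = 83.25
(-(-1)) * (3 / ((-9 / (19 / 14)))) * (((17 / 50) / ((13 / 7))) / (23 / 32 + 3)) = -152 / 6825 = -0.02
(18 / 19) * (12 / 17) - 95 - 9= -33376 / 323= -103.33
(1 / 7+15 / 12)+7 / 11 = 625 / 308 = 2.03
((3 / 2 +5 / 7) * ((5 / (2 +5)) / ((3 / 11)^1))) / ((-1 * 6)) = -1705 / 1764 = -0.97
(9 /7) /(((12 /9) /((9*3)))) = 729 /28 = 26.04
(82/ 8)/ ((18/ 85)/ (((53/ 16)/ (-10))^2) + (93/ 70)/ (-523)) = 35838865265/ 6739073142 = 5.32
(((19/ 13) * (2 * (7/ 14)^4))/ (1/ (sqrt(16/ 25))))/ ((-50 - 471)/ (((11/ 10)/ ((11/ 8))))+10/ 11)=-418/ 1859975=-0.00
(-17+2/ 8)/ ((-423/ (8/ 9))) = 134/ 3807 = 0.04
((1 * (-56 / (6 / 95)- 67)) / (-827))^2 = 8185321 / 6155361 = 1.33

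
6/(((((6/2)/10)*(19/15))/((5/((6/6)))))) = 1500/19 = 78.95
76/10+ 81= 443/5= 88.60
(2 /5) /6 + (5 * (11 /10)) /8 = 181 /240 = 0.75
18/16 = 9/8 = 1.12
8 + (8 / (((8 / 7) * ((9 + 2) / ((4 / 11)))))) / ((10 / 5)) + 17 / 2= 4021 / 242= 16.62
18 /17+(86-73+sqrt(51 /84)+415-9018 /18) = -1223 /17+sqrt(119) /14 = -71.16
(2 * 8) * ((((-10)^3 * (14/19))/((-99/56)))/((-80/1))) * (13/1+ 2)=-784000/627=-1250.40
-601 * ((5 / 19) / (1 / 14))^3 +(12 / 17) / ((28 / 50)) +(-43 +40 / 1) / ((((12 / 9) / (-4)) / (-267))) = -26491367213 / 816221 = -32456.12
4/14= 2/7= 0.29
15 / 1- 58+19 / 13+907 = 11251 / 13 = 865.46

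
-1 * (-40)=40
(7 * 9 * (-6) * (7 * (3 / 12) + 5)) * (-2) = 5103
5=5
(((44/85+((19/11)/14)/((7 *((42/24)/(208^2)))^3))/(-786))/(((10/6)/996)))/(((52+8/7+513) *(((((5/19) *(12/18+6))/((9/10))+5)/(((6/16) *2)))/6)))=-1603764078193723548634452/339315346860846125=-4726470.80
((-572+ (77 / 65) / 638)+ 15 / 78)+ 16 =-1047694 / 1885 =-555.81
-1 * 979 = -979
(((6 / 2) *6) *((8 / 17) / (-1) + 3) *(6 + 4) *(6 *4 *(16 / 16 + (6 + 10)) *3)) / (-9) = -61920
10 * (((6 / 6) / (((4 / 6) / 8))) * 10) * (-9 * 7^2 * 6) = -3175200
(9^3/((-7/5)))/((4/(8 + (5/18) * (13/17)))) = -145395/136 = -1069.08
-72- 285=-357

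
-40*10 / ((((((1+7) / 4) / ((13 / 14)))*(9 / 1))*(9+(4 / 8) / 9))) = -2600 / 1141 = -2.28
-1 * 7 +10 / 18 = -58 / 9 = -6.44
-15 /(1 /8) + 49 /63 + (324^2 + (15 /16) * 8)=1887557 /18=104864.28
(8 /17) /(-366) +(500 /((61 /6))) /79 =152684 /245769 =0.62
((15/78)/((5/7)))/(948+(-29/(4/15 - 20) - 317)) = 1036/2433743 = 0.00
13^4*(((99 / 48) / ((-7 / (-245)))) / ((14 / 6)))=14137695 / 16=883605.94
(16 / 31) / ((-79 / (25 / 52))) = -100 / 31837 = -0.00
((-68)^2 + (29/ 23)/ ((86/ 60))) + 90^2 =12584906/ 989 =12724.88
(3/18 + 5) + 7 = 73/6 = 12.17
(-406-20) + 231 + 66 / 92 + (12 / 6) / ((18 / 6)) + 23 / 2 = -12566 / 69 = -182.12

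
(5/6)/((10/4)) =1/3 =0.33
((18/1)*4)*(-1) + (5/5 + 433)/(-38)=-1585/19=-83.42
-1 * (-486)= 486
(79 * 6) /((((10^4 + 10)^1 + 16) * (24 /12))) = 79 /3342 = 0.02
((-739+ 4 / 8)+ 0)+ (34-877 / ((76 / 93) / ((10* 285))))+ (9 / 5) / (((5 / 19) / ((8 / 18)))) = -3059238.96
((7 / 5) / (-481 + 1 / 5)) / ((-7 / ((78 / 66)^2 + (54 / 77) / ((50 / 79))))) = 26519 / 25452350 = 0.00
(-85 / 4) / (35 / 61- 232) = 5185 / 56468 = 0.09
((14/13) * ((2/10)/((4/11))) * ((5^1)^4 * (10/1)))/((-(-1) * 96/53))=2550625/1248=2043.77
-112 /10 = -56 /5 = -11.20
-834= -834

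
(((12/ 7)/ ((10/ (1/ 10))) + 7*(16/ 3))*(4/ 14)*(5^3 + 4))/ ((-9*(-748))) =843187/ 4123350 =0.20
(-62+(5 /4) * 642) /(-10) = -74.05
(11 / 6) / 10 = 11 / 60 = 0.18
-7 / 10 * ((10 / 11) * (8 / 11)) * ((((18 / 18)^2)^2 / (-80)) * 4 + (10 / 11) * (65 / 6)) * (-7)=633766 / 19965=31.74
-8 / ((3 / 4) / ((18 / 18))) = -32 / 3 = -10.67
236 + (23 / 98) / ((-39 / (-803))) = 920461 / 3822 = 240.83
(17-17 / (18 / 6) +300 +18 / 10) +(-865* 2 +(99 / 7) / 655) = -19488704 / 13755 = -1416.85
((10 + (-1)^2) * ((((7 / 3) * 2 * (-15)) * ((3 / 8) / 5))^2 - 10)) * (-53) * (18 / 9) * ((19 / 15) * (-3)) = 3112637 / 40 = 77815.92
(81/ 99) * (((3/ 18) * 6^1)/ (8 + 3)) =9/ 121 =0.07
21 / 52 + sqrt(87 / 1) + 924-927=6.73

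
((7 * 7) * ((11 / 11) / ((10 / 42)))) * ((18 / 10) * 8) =74088 / 25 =2963.52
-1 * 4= -4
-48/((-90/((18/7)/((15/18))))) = 288/175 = 1.65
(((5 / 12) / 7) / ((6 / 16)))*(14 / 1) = 20 / 9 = 2.22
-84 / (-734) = 0.11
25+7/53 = 1332/53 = 25.13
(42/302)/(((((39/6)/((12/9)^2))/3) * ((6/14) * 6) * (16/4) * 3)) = 196/53001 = 0.00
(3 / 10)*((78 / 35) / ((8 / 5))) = 117 / 280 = 0.42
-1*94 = -94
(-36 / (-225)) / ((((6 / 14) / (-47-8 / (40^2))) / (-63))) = 1381947 / 1250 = 1105.56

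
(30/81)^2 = 100/729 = 0.14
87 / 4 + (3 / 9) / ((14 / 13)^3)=181243 / 8232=22.02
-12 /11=-1.09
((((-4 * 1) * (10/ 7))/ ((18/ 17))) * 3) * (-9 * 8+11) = 20740/ 21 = 987.62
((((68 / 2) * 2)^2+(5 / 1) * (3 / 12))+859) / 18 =21937 / 72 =304.68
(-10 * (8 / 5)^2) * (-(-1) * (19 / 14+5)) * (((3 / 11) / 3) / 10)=-1.48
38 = 38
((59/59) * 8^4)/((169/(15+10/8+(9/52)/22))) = 9522688/24167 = 394.04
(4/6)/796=1/1194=0.00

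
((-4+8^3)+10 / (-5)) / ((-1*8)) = -253 / 4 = -63.25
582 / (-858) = -97 / 143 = -0.68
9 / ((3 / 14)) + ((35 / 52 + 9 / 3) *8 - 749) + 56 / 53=-466149 / 689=-676.56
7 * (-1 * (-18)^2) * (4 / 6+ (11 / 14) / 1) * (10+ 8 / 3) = -41724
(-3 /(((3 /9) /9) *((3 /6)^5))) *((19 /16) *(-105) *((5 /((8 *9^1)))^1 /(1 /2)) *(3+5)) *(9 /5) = 646380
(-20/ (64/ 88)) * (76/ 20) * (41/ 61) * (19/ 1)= -162811/ 122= -1334.52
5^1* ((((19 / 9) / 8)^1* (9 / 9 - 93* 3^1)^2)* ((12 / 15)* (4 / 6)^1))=1468396 / 27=54385.04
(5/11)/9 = 5/99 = 0.05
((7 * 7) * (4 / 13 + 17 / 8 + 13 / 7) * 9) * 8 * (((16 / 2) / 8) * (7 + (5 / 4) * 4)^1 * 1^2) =2360988 / 13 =181614.46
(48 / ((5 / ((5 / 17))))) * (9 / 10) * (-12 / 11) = -2592 / 935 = -2.77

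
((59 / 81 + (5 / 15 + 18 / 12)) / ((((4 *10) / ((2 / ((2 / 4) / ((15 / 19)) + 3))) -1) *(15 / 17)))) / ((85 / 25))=83 / 6966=0.01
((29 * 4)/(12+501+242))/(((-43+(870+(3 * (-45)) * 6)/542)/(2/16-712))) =8951401/3510146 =2.55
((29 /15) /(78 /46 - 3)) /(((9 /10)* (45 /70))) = -9338 /3645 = -2.56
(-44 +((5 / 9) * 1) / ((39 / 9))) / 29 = -1.51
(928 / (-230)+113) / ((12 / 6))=12531 / 230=54.48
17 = 17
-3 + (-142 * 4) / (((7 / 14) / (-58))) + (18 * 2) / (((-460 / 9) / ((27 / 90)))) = 65884.79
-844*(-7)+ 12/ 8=11819/ 2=5909.50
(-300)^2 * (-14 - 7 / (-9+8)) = -630000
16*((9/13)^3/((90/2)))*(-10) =-2592/2197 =-1.18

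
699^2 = 488601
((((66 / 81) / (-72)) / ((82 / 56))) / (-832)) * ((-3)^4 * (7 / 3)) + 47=14429915 / 307008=47.00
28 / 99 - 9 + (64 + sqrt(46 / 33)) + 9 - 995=-92141 / 99 + sqrt(1518) / 33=-929.54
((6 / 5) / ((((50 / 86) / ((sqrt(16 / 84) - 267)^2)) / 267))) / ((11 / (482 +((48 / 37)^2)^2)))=31235699910780028068 / 18038799625 - 22283300483485488 * sqrt(21) / 18038799625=1725923323.44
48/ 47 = 1.02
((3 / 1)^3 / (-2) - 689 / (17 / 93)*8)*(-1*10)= 5128455 / 17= 301673.82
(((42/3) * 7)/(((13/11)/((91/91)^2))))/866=539/5629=0.10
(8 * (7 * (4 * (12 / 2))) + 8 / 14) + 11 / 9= 84785 / 63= 1345.79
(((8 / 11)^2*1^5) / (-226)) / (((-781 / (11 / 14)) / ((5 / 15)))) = 0.00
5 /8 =0.62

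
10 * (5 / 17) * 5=250 / 17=14.71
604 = 604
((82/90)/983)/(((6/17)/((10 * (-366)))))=-9.61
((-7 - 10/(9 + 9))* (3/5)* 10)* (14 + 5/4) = -691.33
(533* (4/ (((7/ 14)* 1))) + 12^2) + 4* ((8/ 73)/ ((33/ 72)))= 3540392/ 803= 4408.96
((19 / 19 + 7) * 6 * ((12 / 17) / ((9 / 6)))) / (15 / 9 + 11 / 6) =768 / 119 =6.45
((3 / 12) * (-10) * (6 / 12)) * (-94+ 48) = 115 / 2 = 57.50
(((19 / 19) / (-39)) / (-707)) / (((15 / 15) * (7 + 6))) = 1 / 358449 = 0.00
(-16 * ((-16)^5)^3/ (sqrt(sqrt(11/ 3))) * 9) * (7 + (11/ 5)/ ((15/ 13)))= 36967275123713941438464 * 11^(3/ 4) * 3^(1/ 4)/ 275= 1068586229814185499450.56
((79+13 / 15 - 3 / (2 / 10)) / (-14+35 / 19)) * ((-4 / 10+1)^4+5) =-8467046 / 309375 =-27.37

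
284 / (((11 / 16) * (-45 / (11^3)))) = -549824 / 45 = -12218.31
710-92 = 618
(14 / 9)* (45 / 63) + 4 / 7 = 106 / 63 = 1.68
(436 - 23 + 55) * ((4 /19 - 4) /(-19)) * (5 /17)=168480 /6137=27.45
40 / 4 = 10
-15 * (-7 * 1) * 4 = 420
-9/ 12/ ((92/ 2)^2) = -3/ 8464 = -0.00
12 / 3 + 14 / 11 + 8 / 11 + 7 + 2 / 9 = 119 / 9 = 13.22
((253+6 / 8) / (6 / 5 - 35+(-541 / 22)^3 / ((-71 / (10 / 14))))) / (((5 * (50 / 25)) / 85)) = 57071516425 / 3064153061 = 18.63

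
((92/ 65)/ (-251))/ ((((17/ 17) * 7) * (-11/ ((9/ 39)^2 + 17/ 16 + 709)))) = 0.05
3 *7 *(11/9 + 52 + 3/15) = 16828/15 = 1121.87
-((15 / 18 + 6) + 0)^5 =-115856201 / 7776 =-14899.20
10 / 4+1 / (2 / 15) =10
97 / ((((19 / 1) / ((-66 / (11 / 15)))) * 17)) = -8730 / 323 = -27.03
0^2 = 0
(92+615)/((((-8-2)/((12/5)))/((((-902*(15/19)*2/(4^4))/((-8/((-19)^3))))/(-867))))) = -345322131/369920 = -933.50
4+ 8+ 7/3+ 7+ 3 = 73/3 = 24.33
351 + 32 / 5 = 1787 / 5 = 357.40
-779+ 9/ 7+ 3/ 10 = -54419/ 70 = -777.41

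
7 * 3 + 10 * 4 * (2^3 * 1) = 341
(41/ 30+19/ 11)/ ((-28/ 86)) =-43903/ 4620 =-9.50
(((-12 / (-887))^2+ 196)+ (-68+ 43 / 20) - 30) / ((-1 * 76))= -1575901187 / 1195888880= -1.32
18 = 18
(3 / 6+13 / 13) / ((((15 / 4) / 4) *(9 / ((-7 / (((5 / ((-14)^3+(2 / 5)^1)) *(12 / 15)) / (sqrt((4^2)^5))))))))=196661248 / 225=874049.99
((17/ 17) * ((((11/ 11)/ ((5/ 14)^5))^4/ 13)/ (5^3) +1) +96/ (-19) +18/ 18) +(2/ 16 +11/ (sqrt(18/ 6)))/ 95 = 11 * sqrt(3)/ 285 +12717502948594248089160677/ 23555755615234375000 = 539889.47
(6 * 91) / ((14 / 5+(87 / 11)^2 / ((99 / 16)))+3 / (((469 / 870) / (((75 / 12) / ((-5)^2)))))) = 38.18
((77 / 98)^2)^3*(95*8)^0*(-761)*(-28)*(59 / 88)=7231028849 / 2151296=3361.24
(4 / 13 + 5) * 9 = 621 / 13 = 47.77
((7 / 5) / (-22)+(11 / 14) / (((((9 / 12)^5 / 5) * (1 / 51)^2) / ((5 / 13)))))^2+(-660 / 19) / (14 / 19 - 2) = 20034710507532574351 / 73045872900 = 274275735.40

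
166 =166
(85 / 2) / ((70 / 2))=17 / 14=1.21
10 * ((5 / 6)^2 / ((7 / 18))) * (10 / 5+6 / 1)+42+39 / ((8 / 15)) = 14447 / 56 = 257.98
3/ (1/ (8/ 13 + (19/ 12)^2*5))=24617/ 624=39.45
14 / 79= 0.18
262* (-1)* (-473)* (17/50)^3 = 304424219/62500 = 4870.79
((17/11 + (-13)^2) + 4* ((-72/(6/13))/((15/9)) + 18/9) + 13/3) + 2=-189.52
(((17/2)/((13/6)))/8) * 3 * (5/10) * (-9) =-1377/208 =-6.62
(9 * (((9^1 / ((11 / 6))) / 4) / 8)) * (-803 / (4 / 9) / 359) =-159651 / 22976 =-6.95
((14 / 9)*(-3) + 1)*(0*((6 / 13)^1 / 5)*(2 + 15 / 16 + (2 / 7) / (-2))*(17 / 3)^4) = 0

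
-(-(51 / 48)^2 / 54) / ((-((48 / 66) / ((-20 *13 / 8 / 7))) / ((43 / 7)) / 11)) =97738355 / 10838016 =9.02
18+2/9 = 18.22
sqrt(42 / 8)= 2.29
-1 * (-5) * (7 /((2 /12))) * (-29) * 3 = -18270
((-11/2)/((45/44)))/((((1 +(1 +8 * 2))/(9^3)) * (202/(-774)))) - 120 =360843/505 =714.54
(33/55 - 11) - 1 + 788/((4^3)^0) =3883/5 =776.60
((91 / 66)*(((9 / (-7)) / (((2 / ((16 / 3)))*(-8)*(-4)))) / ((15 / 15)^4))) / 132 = -13 / 11616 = -0.00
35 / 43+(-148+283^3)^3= 500654204414216054535752 / 43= 11643121032888745454319.81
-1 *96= -96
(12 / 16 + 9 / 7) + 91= 93.04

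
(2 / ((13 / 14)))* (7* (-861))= -168756 / 13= -12981.23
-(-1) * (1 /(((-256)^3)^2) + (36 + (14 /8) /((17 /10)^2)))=2977723778622030113 /81346268269379584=36.61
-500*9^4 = -3280500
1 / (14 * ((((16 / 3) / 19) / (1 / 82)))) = 57 / 18368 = 0.00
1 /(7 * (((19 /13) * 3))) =13 /399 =0.03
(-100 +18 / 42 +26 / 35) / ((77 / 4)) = -13836 / 2695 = -5.13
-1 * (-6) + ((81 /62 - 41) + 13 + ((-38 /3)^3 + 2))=-3433357 /1674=-2050.99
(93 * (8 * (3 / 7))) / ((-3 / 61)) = -45384 / 7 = -6483.43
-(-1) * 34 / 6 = 17 / 3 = 5.67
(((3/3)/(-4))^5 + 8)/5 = 8191/5120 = 1.60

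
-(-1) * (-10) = -10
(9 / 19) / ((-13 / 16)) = -144 / 247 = -0.58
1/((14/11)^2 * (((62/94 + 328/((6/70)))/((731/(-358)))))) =-0.00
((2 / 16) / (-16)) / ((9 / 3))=-1 / 384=-0.00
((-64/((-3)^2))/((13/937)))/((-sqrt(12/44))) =59968 * sqrt(33)/351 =981.45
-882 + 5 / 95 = -16757 / 19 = -881.95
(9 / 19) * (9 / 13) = 81 / 247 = 0.33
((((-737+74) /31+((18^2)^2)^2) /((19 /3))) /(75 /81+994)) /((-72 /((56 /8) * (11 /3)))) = -78913937531583 /126578456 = -623438.93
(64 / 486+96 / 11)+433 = 1181089 / 2673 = 441.86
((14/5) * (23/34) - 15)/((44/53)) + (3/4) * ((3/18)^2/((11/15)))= -235743/14960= -15.76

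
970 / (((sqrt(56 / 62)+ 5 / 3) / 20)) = 9021000 / 523 -349200 * sqrt(217) / 523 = 7412.93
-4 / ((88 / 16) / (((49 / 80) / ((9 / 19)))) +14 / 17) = -31654 / 40177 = -0.79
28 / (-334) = -0.08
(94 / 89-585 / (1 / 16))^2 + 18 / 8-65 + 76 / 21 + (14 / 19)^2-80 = 21038728767745681 / 240196404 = 87589690.84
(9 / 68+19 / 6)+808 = 165505 / 204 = 811.30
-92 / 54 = -46 / 27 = -1.70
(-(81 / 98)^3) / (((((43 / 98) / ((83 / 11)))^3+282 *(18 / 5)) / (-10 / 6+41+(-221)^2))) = -74266592310133245 / 2731707542246989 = -27.19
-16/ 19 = -0.84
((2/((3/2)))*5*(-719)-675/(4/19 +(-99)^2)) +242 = -2542727317/558669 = -4551.40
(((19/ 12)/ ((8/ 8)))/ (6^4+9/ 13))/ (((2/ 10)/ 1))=1235/ 202284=0.01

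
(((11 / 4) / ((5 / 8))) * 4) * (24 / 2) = 1056 / 5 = 211.20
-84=-84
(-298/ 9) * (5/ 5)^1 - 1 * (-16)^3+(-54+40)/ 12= 4061.72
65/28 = 2.32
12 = 12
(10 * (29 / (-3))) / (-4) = 145 / 6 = 24.17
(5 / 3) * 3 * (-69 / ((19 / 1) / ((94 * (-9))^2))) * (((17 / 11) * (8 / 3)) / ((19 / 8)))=-89550385920 / 3971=-22551091.90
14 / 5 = 2.80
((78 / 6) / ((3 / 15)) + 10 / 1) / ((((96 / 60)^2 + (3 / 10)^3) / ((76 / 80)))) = 71250 / 2587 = 27.54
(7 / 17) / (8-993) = -7 / 16745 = -0.00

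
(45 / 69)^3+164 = 1998763 / 12167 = 164.28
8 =8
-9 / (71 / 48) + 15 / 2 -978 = -138675 / 142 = -976.58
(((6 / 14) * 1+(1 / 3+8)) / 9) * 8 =1472 / 189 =7.79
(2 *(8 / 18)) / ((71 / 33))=88 / 213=0.41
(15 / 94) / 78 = 0.00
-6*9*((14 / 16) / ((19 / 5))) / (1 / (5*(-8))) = 9450 / 19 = 497.37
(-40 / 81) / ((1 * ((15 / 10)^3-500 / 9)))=0.01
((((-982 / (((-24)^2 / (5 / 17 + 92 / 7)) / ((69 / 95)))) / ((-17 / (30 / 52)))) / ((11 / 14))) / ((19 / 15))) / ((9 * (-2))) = -2315065 / 73447616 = -0.03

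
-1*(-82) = 82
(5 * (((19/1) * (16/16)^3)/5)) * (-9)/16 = -171/16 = -10.69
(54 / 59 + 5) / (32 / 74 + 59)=12913 / 129741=0.10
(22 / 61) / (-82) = -11 / 2501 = -0.00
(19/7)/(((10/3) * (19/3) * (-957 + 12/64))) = -8/59535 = -0.00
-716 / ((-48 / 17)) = 3043 / 12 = 253.58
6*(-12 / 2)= -36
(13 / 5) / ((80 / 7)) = 91 / 400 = 0.23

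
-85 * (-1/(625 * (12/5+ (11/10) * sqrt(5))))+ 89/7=374 * sqrt(5)/725+ 58813/5075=12.74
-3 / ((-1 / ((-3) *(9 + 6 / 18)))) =-84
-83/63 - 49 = -3170/63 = -50.32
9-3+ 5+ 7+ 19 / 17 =325 / 17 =19.12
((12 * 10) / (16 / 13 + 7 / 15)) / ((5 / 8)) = 37440 / 331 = 113.11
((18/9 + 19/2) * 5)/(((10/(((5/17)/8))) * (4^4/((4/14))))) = 115/487424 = 0.00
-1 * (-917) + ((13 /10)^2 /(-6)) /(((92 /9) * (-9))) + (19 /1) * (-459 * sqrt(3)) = 50618569 /55200-8721 * sqrt(3) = -14188.21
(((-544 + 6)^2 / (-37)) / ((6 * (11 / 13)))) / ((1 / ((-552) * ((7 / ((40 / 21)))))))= 6360966066 / 2035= 3125781.85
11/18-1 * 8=-133/18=-7.39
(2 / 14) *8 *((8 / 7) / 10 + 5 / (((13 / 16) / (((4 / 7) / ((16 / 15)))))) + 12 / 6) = 19696 / 3185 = 6.18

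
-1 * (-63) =63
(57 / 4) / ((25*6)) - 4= -781 / 200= -3.90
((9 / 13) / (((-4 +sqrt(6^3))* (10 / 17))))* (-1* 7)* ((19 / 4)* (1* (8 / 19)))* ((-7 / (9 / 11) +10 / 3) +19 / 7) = 1343 / 1625 +4029* sqrt(6) / 3250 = 3.86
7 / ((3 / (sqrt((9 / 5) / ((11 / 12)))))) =14* sqrt(165) / 55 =3.27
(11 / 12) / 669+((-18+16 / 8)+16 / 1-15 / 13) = -120277 / 104364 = -1.15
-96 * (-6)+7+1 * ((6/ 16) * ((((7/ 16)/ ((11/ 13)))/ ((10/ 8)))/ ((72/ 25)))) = 4925639/ 8448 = 583.05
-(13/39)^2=-1/9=-0.11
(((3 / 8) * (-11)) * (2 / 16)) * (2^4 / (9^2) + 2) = -979 / 864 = -1.13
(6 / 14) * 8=24 / 7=3.43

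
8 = 8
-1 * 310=-310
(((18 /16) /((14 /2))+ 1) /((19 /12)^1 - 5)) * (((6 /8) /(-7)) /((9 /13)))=845 /16072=0.05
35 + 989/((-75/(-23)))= 25372/75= 338.29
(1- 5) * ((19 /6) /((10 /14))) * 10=-177.33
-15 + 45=30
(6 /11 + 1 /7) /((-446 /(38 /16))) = -1007 /274736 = -0.00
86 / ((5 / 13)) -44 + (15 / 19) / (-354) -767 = -6584779 / 11210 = -587.40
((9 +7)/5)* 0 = 0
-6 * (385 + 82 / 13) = -30522 / 13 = -2347.85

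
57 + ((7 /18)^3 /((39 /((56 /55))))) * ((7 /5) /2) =891328657 /15637050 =57.00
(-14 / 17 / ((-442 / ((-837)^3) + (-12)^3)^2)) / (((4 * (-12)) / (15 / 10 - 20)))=-29684603837106960777 / 279260253489240675244025408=-0.00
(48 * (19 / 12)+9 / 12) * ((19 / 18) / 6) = 5833 / 432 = 13.50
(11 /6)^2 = 121 /36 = 3.36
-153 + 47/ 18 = -2707/ 18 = -150.39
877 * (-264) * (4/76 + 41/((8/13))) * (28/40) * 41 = -443063100.24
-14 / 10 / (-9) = 0.16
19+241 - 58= 202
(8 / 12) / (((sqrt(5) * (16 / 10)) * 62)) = sqrt(5) / 744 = 0.00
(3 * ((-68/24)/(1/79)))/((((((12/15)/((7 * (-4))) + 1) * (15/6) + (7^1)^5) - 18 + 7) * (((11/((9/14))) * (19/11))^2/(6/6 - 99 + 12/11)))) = 3410667/769087396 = 0.00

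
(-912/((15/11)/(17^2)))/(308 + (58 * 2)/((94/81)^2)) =-2134812944/4353205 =-490.40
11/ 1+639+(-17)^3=-4263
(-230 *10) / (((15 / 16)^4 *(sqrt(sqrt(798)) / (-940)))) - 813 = -813 + 566755328 *798^(3 / 4) / 161595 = 525773.67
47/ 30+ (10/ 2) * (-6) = -853/ 30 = -28.43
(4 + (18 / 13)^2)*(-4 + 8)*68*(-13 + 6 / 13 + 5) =-26656000 / 2197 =-12132.91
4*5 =20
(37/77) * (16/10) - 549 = -211069/385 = -548.23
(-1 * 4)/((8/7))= -7/2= -3.50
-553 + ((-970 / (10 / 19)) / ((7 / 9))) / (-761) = -2929244 / 5327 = -549.89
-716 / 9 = -79.56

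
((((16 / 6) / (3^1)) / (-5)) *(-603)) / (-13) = -536 / 65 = -8.25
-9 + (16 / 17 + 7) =-1.06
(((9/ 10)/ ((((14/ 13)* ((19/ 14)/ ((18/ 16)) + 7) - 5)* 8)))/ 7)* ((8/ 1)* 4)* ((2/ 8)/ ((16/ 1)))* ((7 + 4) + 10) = 3159/ 71840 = 0.04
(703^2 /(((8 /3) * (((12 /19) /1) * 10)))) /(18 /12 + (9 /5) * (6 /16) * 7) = 9389971 /1992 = 4713.84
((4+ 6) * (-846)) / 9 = -940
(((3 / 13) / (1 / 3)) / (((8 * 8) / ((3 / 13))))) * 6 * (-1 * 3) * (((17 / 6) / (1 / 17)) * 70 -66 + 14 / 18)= -401733 / 2704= -148.57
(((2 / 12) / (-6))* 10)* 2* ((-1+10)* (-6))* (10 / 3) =100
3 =3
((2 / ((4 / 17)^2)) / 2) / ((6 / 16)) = 289 / 6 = 48.17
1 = 1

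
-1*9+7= -2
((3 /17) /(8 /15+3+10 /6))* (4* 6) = 180 /221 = 0.81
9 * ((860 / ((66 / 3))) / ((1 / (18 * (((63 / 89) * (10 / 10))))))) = 4388580 / 979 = 4482.72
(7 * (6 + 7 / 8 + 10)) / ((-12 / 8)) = -315 / 4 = -78.75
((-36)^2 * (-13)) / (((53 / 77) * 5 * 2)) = -648648 / 265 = -2447.73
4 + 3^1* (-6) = -14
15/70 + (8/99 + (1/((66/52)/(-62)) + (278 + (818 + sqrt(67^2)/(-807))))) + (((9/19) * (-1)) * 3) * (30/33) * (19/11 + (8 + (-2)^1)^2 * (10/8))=76909176475/77922306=987.00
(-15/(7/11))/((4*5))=-33/28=-1.18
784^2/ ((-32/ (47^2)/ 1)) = -42430472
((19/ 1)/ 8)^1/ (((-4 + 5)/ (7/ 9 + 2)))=6.60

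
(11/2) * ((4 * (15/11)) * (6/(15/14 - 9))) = -840/37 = -22.70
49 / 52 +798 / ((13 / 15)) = 47929 / 52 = 921.71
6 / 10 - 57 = -56.40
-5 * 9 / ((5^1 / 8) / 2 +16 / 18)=-6480 / 173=-37.46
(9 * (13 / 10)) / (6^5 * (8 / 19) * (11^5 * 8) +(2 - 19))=2223 / 801492845410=0.00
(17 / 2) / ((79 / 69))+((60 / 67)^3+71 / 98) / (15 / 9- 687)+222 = 1098337075287327 / 4787410692176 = 229.42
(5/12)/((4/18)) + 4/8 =19/8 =2.38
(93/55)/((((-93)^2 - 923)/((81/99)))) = 837/4674230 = 0.00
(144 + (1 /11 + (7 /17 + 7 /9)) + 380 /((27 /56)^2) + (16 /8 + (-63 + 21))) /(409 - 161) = 237196307 /33808104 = 7.02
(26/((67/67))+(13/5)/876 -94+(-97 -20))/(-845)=810287/3701100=0.22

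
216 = 216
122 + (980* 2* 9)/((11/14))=248302/11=22572.91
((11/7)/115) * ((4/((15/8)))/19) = 352/229425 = 0.00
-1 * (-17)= 17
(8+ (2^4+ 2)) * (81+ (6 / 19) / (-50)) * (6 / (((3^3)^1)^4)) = 0.02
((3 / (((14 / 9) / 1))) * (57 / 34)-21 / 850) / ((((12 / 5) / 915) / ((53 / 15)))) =4322.10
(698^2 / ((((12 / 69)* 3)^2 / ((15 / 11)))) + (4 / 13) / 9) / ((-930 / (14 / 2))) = -87950676317 / 4787640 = -18370.36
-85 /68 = -1.25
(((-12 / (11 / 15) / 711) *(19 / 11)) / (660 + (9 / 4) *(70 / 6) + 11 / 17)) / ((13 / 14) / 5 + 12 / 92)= -41602400 / 227264087479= -0.00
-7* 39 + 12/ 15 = -1361/ 5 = -272.20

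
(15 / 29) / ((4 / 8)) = 30 / 29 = 1.03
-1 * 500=-500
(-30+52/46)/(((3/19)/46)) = -25232/3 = -8410.67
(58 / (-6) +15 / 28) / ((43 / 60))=-12.74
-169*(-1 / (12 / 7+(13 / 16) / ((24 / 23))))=454272 / 6701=67.79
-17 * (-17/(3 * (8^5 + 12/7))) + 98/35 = 9644411/3440820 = 2.80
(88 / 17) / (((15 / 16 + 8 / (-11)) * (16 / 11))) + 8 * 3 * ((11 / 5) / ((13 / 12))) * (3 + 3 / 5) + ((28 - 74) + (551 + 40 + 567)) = 266649296 / 204425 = 1304.39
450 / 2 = 225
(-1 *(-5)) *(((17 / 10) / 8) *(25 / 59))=425 / 944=0.45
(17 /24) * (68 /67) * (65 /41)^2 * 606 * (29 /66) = 3576382225 /7433382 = 481.12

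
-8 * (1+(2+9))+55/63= -5993/63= -95.13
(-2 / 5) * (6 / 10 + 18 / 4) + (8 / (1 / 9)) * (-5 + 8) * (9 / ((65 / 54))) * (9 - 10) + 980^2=311604457 / 325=958782.94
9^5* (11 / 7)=649539 / 7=92791.29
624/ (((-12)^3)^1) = -13/ 36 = -0.36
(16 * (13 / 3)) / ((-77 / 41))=-8528 / 231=-36.92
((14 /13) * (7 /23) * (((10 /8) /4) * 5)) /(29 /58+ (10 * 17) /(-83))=-101675 /307372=-0.33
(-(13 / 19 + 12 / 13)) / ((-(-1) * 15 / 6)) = -794 / 1235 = -0.64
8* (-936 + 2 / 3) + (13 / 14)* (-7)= -44935 / 6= -7489.17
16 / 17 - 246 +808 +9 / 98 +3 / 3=939679 / 1666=564.03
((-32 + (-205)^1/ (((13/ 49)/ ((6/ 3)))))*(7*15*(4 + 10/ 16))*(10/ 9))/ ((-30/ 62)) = 411606685/ 234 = 1759002.93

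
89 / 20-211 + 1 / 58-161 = -213169 / 580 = -367.53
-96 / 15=-32 / 5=-6.40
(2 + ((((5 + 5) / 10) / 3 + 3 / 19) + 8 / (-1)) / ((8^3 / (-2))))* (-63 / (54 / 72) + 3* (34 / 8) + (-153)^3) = -35353255993 / 4864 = -7268350.33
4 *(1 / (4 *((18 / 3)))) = 1 / 6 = 0.17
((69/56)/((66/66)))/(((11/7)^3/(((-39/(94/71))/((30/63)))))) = -196601769/10009120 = -19.64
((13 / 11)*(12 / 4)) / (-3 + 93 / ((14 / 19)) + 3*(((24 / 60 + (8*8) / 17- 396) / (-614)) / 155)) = 736139950 / 25585450187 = 0.03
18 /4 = 9 /2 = 4.50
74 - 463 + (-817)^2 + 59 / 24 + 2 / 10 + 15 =80054119 / 120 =667117.66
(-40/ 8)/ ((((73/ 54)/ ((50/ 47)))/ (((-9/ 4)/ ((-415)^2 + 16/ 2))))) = 1125/ 21886349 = 0.00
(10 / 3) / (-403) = -10 / 1209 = -0.01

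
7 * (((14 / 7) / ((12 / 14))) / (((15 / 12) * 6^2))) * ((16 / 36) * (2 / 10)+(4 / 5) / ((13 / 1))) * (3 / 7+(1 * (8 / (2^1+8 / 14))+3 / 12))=29414 / 142155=0.21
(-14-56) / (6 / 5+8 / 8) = -350 / 11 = -31.82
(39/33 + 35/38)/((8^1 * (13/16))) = 879/2717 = 0.32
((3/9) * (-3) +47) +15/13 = 613/13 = 47.15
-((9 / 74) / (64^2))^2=-81 / 91872034816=-0.00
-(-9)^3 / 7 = 729 / 7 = 104.14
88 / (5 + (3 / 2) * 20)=2.51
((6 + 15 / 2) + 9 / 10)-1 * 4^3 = -248 / 5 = -49.60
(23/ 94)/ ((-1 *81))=-0.00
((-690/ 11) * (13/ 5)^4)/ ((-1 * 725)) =3941418/ 996875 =3.95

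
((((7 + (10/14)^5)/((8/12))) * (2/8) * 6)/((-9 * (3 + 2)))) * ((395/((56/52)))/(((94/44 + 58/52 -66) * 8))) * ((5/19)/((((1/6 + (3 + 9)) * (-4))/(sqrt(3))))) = -14780825345 * sqrt(3)/10412136032704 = -0.00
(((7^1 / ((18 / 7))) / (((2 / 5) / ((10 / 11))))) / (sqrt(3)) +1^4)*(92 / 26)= 46 / 13 +28175*sqrt(3) / 3861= 16.18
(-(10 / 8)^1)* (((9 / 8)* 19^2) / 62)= -16245 / 1984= -8.19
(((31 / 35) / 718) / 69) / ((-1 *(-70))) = 31 / 121377900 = 0.00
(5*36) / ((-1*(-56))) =45 / 14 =3.21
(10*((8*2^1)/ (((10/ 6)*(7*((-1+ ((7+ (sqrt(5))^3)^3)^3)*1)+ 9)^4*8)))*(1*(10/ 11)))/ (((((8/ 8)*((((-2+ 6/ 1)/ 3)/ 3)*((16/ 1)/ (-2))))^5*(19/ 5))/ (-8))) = 736525739859549203594208048637008793647932923671756675/ 2021476002951777281154904269503725806995210749165895283357643581485816453647040512 - 160832189600027190208473995175605695504373237760375*sqrt(5)/ 987048829566297500563918100343616116696880248616159806326974405022371315257344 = 0.00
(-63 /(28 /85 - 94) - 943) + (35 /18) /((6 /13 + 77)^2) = -11412323063006 /12110787207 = -942.33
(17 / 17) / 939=1 / 939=0.00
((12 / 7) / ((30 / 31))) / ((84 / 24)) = 124 / 245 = 0.51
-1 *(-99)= 99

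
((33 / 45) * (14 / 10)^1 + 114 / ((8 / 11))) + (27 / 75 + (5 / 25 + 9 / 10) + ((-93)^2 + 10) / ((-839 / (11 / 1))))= 11505169 / 251700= 45.71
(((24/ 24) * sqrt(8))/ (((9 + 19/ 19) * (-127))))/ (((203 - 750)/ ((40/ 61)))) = 8 * sqrt(2)/ 4237609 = 0.00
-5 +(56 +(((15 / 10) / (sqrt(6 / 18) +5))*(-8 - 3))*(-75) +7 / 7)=44821 / 148 - 2475*sqrt(3) / 148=273.88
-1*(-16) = 16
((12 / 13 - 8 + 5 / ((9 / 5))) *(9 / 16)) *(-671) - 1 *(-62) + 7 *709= 1382713 / 208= 6647.66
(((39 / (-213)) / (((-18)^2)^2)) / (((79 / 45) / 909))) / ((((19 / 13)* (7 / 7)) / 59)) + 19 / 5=2599027529 / 690580080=3.76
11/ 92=0.12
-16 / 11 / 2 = -8 / 11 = -0.73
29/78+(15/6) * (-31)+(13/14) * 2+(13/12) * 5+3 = -24335/364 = -66.85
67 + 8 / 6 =205 / 3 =68.33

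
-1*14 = -14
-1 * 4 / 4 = -1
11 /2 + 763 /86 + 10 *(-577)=-247492 /43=-5755.63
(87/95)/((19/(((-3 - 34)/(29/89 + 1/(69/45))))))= -6589293/3613610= -1.82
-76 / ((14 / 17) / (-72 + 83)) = -7106 / 7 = -1015.14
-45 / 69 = -15 / 23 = -0.65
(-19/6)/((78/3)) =-19/156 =-0.12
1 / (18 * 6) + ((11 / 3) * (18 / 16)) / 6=301 / 432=0.70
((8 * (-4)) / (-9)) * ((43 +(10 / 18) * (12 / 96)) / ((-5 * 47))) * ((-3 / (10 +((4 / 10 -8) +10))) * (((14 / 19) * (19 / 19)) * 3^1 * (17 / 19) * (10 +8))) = 2952152 / 525977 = 5.61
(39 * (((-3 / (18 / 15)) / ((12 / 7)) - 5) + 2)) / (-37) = 1391 / 296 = 4.70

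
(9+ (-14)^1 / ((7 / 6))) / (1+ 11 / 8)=-24 / 19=-1.26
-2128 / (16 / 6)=-798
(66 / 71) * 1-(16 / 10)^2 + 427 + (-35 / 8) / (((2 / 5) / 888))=-32969313 / 3550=-9287.13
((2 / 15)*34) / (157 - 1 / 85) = 0.03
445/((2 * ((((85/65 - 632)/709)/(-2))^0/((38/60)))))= 140.92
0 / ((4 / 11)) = 0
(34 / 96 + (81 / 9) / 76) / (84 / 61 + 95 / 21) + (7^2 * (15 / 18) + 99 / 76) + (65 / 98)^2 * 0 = 291029363 / 6893808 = 42.22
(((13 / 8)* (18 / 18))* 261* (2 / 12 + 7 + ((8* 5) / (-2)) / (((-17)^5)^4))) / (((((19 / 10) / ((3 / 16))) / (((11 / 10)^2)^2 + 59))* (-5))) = -358532340029095428752894752560102099 / 98842107809668963744806936320000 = -3627.32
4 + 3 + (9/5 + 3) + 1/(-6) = 349/30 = 11.63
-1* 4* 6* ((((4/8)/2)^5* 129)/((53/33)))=-12771/6784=-1.88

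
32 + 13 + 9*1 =54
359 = 359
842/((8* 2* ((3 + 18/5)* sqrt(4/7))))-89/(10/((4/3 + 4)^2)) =-11392/45 + 2105* sqrt(7)/528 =-242.61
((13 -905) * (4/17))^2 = 12730624/289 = 44050.60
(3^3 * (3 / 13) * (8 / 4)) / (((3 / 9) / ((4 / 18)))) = 108 / 13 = 8.31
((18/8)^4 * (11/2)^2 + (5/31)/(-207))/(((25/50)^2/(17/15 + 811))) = 31029559504387/12320640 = 2518502.25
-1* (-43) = 43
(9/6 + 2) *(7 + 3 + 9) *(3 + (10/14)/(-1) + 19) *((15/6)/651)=14155/2604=5.44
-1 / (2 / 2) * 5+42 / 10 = -4 / 5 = -0.80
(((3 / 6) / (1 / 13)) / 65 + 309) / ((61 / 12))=18546 / 305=60.81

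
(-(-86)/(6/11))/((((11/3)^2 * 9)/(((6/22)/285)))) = 43/34485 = 0.00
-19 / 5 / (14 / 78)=-741 / 35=-21.17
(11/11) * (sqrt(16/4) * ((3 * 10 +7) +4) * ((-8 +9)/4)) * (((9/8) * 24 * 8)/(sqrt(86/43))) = 2214 * sqrt(2) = 3131.07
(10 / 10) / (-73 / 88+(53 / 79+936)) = 0.00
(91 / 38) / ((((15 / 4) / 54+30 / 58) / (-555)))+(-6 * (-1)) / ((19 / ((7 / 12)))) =-2265.22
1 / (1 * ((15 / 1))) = 1 / 15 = 0.07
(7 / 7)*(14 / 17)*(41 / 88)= 287 / 748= 0.38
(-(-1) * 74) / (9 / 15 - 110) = -370 / 547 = -0.68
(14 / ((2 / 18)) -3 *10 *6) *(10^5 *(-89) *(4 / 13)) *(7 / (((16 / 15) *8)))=1576968750 / 13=121305288.46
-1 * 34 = -34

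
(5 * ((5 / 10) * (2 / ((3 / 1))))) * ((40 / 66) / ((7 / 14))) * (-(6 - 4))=-400 / 99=-4.04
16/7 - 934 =-6522/7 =-931.71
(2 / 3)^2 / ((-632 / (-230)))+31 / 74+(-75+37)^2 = 76005167 / 52614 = 1444.58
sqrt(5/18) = sqrt(10)/6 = 0.53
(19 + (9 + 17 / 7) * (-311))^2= 612414009 / 49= 12498245.08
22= 22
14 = 14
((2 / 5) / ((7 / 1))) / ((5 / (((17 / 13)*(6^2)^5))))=2055849984 / 2275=903670.32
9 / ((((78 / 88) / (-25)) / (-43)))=141900 / 13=10915.38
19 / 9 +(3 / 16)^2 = 4945 / 2304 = 2.15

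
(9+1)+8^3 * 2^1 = 1034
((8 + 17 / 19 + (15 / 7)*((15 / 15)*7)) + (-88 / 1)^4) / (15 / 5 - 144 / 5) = -5697108190 / 2451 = -2324401.55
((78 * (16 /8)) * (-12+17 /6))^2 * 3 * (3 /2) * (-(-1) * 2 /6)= 3067350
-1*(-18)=18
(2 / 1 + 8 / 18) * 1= 22 / 9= 2.44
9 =9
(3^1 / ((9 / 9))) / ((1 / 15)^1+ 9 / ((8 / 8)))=45 / 136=0.33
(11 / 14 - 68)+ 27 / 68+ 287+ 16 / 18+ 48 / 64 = 237571 / 1071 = 221.82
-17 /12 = -1.42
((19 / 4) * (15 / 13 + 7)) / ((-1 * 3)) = -1007 / 78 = -12.91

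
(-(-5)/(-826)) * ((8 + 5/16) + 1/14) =-4695/92512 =-0.05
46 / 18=2.56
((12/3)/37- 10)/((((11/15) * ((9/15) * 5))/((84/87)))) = -51240/11803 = -4.34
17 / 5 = 3.40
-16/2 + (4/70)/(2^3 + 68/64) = -40568/5075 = -7.99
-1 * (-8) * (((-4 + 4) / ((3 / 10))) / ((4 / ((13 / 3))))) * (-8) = 0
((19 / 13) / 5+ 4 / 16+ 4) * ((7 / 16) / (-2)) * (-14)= 57869 / 4160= 13.91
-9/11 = -0.82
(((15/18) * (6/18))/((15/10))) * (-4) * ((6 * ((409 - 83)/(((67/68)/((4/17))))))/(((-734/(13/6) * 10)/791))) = 53636128/663903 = 80.79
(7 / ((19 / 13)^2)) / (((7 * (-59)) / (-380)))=3380 / 1121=3.02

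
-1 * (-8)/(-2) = -4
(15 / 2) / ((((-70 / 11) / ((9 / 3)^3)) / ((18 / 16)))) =-8019 / 224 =-35.80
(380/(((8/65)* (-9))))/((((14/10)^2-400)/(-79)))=-12195625/179118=-68.09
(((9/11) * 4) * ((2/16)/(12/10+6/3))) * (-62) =-1395/176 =-7.93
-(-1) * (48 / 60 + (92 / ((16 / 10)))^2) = 66141 / 20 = 3307.05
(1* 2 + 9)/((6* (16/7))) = 77/96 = 0.80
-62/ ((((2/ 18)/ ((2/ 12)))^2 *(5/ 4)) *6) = -93/ 5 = -18.60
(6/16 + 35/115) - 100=-18275/184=-99.32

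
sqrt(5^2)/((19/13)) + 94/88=3753/836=4.49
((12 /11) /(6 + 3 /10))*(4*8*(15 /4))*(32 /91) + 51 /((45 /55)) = 69.64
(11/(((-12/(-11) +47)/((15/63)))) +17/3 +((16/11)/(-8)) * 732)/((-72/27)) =3891115/81466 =47.76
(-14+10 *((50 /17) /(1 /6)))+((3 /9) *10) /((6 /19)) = 173.03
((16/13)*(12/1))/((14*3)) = 32/91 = 0.35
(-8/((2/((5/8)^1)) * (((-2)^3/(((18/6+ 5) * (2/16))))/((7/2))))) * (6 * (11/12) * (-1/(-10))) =77/128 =0.60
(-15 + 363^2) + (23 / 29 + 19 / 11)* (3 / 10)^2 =1050739959 / 7975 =131754.23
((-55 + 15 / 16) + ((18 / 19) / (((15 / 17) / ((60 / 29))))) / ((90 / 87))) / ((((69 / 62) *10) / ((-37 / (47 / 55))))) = 995620087 / 4929360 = 201.98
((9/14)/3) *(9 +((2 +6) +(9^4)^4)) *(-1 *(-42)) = 16677181699666722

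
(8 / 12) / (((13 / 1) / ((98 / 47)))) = 196 / 1833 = 0.11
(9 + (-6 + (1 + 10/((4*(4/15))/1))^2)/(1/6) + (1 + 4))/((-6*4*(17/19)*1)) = -379297/13056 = -29.05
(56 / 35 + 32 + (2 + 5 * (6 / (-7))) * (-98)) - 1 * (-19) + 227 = 503.60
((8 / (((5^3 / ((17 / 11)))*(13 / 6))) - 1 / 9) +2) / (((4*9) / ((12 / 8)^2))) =311219 / 2574000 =0.12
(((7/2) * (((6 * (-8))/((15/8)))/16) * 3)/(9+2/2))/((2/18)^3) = -1224.72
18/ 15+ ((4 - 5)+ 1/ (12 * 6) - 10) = -3523/ 360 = -9.79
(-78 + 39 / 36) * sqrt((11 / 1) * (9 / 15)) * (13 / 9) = -285.43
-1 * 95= -95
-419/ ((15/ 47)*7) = -19693/ 105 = -187.55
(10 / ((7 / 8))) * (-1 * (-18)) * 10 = 14400 / 7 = 2057.14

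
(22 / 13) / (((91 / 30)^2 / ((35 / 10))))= 9900 / 15379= 0.64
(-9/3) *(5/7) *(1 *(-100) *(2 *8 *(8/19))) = 192000/133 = 1443.61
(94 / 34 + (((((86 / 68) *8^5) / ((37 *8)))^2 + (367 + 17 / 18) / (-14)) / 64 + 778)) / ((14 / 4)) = 6933687217561 / 22333143168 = 310.47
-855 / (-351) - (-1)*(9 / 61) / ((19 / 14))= 115019 / 45201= 2.54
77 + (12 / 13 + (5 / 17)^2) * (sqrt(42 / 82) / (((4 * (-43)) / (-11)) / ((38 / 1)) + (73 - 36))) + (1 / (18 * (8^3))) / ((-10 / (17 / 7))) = 792737 * sqrt(861) / 1204415303 + 49674223 / 645120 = 77.02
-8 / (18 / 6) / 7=-8 / 21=-0.38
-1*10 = -10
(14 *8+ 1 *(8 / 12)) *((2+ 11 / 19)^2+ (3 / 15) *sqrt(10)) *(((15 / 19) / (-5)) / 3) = -811538 / 20577-338 *sqrt(10) / 285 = -43.19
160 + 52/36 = 1453/9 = 161.44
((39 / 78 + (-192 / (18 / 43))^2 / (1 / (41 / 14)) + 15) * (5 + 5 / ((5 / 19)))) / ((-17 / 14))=-621042952 / 51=-12177312.78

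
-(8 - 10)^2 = -4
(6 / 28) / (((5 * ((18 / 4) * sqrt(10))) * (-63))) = -sqrt(10) / 66150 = -0.00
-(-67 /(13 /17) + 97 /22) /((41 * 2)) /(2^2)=23797 /93808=0.25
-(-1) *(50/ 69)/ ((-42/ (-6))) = 50/ 483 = 0.10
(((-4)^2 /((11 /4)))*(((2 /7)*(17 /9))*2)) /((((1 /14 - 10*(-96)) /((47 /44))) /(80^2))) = 654540800 /14637249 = 44.72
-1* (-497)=497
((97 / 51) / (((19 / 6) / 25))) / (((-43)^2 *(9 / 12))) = 19400 / 1791681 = 0.01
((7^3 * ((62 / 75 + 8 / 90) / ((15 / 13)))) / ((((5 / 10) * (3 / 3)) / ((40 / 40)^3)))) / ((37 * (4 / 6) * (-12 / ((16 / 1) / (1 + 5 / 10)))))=-7348432 / 374625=-19.62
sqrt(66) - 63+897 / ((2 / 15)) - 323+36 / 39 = sqrt(66)+164903 / 26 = 6350.55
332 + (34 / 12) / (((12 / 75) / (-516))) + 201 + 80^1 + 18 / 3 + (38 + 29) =-16903 / 2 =-8451.50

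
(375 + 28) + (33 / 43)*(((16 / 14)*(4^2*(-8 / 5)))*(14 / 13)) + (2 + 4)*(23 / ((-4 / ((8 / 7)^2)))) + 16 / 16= 45846844 / 136955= 334.76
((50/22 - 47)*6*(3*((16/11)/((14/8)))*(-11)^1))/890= 283392/34265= 8.27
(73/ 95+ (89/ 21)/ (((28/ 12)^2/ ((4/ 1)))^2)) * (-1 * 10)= -9758942/ 319333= -30.56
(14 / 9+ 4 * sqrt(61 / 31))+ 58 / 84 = 283 / 126+ 4 * sqrt(1891) / 31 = 7.86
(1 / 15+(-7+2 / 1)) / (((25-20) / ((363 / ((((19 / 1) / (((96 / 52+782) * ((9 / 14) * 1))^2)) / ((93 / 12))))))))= -11672991656667 / 314678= -37095035.74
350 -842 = -492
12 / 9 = 1.33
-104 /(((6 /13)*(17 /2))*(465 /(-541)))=731432 /23715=30.84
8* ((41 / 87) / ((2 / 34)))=5576 / 87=64.09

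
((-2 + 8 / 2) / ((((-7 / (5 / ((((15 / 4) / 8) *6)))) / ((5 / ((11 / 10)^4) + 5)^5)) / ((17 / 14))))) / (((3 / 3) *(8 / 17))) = -16408523512665603556931806250 / 296682747765258964057641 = -55306.63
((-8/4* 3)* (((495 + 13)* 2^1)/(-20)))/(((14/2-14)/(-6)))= 9144/35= 261.26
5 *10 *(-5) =-250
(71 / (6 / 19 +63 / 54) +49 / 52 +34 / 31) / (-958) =-1046387 / 20075848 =-0.05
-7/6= -1.17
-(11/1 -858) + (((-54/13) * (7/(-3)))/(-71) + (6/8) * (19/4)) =12559091/14768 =850.43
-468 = -468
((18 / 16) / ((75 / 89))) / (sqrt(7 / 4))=267 * sqrt(7) / 700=1.01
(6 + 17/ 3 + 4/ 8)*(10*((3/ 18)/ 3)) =365/ 54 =6.76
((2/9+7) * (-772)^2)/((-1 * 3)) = -38738960/27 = -1434776.30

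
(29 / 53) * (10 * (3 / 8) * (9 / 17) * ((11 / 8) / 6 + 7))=452835 / 57664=7.85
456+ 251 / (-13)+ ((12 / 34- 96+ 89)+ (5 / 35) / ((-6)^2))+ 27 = 25453985 / 55692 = 457.05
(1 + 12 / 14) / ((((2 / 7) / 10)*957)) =65 / 957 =0.07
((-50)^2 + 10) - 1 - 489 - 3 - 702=1315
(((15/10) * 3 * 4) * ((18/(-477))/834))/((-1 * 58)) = 3/213643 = 0.00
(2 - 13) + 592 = 581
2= 2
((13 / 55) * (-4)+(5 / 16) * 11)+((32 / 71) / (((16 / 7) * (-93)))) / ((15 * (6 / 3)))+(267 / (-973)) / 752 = 198625940039 / 79717913352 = 2.49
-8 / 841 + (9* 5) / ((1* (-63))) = -0.72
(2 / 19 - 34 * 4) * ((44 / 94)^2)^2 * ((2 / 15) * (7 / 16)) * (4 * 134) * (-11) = 3120415949728 / 1390709085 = 2243.76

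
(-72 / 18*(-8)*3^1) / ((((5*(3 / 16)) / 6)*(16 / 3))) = 576 / 5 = 115.20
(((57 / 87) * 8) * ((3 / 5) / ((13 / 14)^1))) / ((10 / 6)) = 19152 / 9425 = 2.03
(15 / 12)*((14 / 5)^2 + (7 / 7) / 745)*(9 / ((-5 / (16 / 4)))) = -262881 / 3725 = -70.57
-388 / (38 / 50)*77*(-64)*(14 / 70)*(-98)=-936911360 / 19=-49311124.21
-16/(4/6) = -24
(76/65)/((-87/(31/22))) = -1178/62205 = -0.02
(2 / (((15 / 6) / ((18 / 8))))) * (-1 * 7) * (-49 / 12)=1029 / 20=51.45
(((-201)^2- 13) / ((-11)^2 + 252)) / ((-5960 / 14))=-70679 / 277885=-0.25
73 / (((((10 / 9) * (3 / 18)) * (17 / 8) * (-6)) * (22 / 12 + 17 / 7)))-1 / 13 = -1450103 / 197795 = -7.33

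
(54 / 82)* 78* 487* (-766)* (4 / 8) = -392813226 / 41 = -9580810.39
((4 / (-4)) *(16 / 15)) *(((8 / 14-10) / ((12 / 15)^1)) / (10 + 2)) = 22 / 21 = 1.05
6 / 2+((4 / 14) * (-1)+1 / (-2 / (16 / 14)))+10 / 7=25 / 7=3.57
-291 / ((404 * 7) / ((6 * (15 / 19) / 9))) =-1455 / 26866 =-0.05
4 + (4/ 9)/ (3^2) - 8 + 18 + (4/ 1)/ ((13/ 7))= 17062/ 1053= 16.20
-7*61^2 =-26047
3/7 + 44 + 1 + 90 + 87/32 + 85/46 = 721255/5152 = 140.00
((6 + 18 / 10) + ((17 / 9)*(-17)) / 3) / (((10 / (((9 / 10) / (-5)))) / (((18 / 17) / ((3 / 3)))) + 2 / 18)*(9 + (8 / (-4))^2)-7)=294 / 69625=0.00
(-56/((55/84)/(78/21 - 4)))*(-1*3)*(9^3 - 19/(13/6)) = -37751616/715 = -52799.46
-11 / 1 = -11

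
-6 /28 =-3 /14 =-0.21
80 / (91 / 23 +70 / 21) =5520 / 503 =10.97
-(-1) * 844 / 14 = 422 / 7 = 60.29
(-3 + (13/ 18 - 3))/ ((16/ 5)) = -475/ 288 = -1.65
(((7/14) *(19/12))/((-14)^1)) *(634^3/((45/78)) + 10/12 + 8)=-251782027787/10080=-24978375.77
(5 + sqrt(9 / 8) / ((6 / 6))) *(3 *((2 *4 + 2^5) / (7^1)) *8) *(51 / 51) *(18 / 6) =2160 *sqrt(2) / 7 + 14400 / 7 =2493.53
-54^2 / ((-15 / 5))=972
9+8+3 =20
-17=-17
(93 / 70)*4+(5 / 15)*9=291 / 35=8.31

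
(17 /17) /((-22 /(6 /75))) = -1 /275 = -0.00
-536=-536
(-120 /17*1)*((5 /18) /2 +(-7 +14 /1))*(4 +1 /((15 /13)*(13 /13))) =-37522 /153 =-245.24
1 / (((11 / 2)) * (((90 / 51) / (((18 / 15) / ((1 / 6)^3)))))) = 7344 / 275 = 26.71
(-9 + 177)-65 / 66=11023 / 66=167.02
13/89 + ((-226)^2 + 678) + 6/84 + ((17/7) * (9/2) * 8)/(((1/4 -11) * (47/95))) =18612045025/359738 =51737.78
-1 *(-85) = 85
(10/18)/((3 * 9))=5/243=0.02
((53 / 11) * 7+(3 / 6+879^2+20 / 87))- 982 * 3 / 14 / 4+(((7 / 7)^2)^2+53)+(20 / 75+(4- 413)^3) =-3021036949109 / 44660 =-67645251.88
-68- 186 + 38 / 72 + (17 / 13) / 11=-1304263 / 5148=-253.35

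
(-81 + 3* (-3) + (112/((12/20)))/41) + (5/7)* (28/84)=-24455/287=-85.21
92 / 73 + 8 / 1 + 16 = 1844 / 73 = 25.26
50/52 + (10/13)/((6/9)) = 55/26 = 2.12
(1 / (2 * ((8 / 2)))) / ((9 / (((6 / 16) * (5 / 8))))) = 5 / 1536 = 0.00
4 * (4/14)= 8/7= 1.14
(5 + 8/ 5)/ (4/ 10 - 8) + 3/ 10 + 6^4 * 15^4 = 6232949946/ 95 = 65609999.43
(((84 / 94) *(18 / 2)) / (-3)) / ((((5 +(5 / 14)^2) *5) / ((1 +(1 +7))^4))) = -54010152 / 78725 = -686.06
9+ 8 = 17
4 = 4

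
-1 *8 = -8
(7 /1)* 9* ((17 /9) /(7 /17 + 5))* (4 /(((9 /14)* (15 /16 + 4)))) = 453152 /16353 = 27.71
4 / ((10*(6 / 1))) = 1 / 15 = 0.07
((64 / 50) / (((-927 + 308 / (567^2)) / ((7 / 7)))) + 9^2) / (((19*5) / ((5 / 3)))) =28737152487 / 20222785375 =1.42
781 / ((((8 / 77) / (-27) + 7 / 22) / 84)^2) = 95274916317504 / 1708249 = 55773436.03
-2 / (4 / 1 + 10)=-1 / 7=-0.14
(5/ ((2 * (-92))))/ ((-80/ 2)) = 1/ 1472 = 0.00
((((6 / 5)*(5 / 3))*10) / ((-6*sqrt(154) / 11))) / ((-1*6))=5*sqrt(154) / 126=0.49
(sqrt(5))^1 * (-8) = -8 * sqrt(5) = -17.89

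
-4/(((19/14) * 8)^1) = -0.37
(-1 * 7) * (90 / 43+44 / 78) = -31192 / 1677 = -18.60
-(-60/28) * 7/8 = 15/8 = 1.88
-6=-6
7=7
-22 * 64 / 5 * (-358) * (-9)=-4536576 / 5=-907315.20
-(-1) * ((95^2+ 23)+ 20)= 9068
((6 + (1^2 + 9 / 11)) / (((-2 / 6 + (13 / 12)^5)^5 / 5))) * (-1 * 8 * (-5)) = 16408149262779870229142333030400 / 21927288625736492641821384239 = 748.30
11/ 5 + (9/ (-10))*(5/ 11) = 197/ 110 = 1.79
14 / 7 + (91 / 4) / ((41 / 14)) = 801 / 82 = 9.77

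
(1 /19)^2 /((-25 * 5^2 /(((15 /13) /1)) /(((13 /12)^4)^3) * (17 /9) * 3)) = -1792160394037 /759973728485376000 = -0.00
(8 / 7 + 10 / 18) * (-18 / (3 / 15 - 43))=5 / 7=0.71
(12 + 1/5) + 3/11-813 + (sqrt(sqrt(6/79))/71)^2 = -44029/55 + sqrt(474)/398239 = -800.53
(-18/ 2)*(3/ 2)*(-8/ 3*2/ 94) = 36/ 47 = 0.77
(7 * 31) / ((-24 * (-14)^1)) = 31 / 48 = 0.65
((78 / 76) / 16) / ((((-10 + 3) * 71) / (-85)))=3315 / 302176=0.01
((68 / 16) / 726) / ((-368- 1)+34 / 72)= -51 / 3210614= -0.00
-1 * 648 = -648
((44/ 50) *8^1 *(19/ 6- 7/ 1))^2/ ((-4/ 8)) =-8193152/ 5625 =-1456.56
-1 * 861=-861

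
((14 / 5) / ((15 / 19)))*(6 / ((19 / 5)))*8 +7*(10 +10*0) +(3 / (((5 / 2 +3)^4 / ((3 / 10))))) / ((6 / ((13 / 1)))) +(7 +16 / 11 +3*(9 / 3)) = 1936370 / 14641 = 132.26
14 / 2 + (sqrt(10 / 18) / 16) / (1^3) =sqrt(5) / 48 + 7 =7.05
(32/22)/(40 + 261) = 16/3311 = 0.00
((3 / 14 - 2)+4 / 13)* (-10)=1345 / 91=14.78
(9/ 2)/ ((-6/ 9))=-27/ 4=-6.75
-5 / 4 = -1.25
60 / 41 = 1.46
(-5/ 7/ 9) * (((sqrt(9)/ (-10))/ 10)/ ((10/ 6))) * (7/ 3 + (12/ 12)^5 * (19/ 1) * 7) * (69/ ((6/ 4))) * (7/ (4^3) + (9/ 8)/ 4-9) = -367517/ 4800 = -76.57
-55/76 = -0.72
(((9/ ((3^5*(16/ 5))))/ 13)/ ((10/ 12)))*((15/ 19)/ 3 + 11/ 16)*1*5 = 1445/ 284544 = 0.01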